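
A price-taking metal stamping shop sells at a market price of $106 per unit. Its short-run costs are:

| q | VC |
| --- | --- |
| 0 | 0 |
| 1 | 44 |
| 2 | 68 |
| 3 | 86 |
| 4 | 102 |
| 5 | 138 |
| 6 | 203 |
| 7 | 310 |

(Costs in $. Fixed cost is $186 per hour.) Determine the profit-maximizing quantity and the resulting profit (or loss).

Tabulate TR − TC: q=0: -186; q=1: -124; q=2: -42; q=3: 46; q=4: 136; q=5: 206; q=6: 247; q=7: 246.
Profit is maximized at q = 6. AVC there is 203/6 = $33.83 ≤ P, so producing beats shutting down (which would give -$186).

q = 6; profit = $247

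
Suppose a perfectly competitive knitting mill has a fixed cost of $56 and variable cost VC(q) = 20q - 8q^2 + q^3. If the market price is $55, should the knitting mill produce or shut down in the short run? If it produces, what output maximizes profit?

Produce at q = 7

Variable cost is VC = 20q - 8q^2 + q^3, so AVC = VC/q = 20 - 8q + q^2 and MC = dTC/dq = 20 - 16q + 3q^2.
AVC is minimized where dAVC/dq = -8 + 2q = 0, at q = 4; min AVC = 20 - 8·4 + 4^2 = $4.
Since P = $55 ≥ min AVC = $4, price covers variable cost and the firm should produce.
Set P = MC: 55 = 20 - 16q + 3q^2 → -35 - 16q + 3q^2 = 0. The roots are q = -5/3 and q = 7; the profit-maximizing output is on the rising part of MC, so q* = 7.
Check: AVC at q = 7 is $13 ≤ P, so revenue covers variable cost.
Profit = P·q − TC = 55·7 − 147 = $238.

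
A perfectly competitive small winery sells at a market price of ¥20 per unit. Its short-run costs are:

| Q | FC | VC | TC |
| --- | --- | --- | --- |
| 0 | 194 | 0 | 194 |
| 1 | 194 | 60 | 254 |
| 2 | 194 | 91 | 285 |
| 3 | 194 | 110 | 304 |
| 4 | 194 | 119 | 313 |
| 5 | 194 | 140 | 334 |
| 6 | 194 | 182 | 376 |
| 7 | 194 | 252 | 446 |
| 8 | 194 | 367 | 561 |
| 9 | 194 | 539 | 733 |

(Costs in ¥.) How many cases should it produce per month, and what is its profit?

Compute π = P·Q − TC at each output: Q=0: -194; Q=1: -234; Q=2: -245; Q=3: -244; Q=4: -233; Q=5: -234; Q=6: -256; Q=7: -306; Q=8: -401; Q=9: -553.
Profit is highest at Q = 0. Equivalently, the lowest AVC in the table is 140/5 ≈ ¥28 at Q = 5, and P = ¥20 falls below it — price never covers variable cost, so the firm shuts down and loses only its fixed cost.

Q = 0 (shut down); profit = -¥194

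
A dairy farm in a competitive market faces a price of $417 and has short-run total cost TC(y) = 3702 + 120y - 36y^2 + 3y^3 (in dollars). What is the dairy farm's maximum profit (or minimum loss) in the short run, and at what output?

AVC = 120 - 36y + 3y^2; min AVC = $12 at y = 6. Since P = $417 ≥ min AVC, the firm produces.
MC = 120 - 72y + 9y^2. Setting P = MC and taking the root on the rising branch gives y* = 11.
TR = 417·11 = 4587. TC = 3702 + 957 = 4659. Profit = 4587 − 4659 = -$72.
That loss of $72 beats the $3702 the firm would lose by shutting down; producing recovers $3630 of fixed cost.

Profit = -$72 at y = 11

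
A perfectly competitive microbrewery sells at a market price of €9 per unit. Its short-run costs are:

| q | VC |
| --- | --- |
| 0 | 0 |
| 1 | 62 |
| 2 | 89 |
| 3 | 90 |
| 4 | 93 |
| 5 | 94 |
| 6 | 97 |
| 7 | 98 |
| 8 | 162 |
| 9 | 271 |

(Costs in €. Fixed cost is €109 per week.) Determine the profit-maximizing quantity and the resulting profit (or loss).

Compute π = P·q − TC at each output: q=0: -109; q=1: -162; q=2: -180; q=3: -172; q=4: -166; q=5: -158; q=6: -152; q=7: -144; q=8: -199; q=9: -299.
Profit is highest at q = 0. Equivalently, the lowest AVC in the table is 98/7 ≈ €14 at q = 7, and P = €9 falls below it — price never covers variable cost, so the firm shuts down and loses only its fixed cost.

q = 0 (shut down); profit = -€109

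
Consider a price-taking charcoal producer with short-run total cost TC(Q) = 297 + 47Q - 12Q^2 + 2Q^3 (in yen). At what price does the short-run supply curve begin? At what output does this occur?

The shutdown price is the minimum of AVC. VC = 47Q - 12Q^2 + 2Q^3, so AVC = 47 - 12Q + 2Q^2.
At the minimum of AVC, MC = AVC. MC = 47 - 24Q + 6Q^2; setting MC = AVC gives 4Q^2 - 12Q = 0, so Q = 3. min AVC = 29.
So the shutdown price is ¥29.

¥29 per unit, at Q = 3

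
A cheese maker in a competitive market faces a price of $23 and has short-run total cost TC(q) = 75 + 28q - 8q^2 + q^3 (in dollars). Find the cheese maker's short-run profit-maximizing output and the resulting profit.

AVC = 28 - 8q + q^2; min AVC = $12 at q = 4. Since P = $23 ≥ min AVC, the firm produces.
MC = 28 - 16q + 3q^2. Setting P = MC and taking the root on the rising branch gives q* = 5.
TR = 23·5 = 115. TC = 75 + 65 = 140. Profit = 115 − 140 = -$25.
Shutting down would mean losing the fixed cost of $75, so operating at a loss of $25 is better by $50.

Profit = -$25 at q = 5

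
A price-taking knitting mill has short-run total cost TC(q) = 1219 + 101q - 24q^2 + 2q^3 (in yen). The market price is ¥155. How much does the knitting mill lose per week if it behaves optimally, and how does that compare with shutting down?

AVC = 101 - 24q + 2q^2; min AVC = ¥29 at q = 6. Since P = ¥155 ≥ min AVC, the firm produces.
With MC = 101 - 48q + 6q^2, P = MC on the upward-sloping part at q* = 9.
TR = 155·9 = 1395. TC = 1219 + 423 = 1642. Profit = 1395 − 1642 = -¥247.
By producing, the firm covers all variable cost plus ¥972 of fixed cost; shutting down would lose the full ¥1219.

Profit = -¥247 at q = 9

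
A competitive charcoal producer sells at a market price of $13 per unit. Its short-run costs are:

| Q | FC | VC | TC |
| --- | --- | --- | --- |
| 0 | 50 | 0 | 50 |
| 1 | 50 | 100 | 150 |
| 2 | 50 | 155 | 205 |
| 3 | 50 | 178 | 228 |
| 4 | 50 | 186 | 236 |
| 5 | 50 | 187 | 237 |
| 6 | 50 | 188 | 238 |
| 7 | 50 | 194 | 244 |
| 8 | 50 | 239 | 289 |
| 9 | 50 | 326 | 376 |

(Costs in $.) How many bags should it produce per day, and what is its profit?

Profit at each row (π = 13Q − TC): Q=0: -50; Q=1: -137; Q=2: -179; Q=3: -189; Q=4: -184; Q=5: -172; Q=6: -160; Q=7: -153; Q=8: -185; Q=9: -259.
Profit is highest at Q = 0. Equivalently, the lowest AVC in the table is 194/7 ≈ $27.71 at Q = 7, and P = $13 falls below it — price never covers variable cost, so the firm shuts down and loses only its fixed cost.

Q = 0 (shut down); profit = -$50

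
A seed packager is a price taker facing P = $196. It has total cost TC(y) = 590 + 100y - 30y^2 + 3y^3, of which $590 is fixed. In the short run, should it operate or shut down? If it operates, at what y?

Produce at y = 8

Variable cost is VC = 100y - 30y^2 + 3y^3, so AVC = VC/y = 100 - 30y + 3y^2 and MC = dTC/dy = 100 - 60y + 9y^2.
AVC is minimized where dAVC/dy = -30 + 6y = 0, at y = 5; min AVC = 100 - 30·5 + 3·5^2 = $25.
P = $196 exceeds min AVC = $25, so the firm stays open.
P = MC gives -96 - 60y + 9y^2 = 0, with roots -4/3 and 8. Take the larger (rising MC): y* = 8.
Check: AVC at y = 8 is $52 ≤ P, so revenue covers variable cost.
Profit = P·y − TC = 196·8 − 1006 = $562.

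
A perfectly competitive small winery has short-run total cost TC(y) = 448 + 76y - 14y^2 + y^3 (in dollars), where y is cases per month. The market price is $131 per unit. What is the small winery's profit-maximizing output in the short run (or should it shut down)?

From TC, MC = TC'(y) = 76 - 28y + 3y^2 and AVC = VC/y = 76 - 14y + y^2.
The AVC parabola has its vertex at y = 14/2 = 7, where AVC = 76 - 14·7 + 7^2 = $27.
P = $131 exceeds min AVC = $27, so the firm stays open.
P = MC gives -55 - 28y + 3y^2 = 0, with roots -5/3 and 11. Take the larger (rising MC): y* = 11.
Check: AVC at y = 11 is $43 ≤ P, so revenue covers variable cost.
Profit = P·y − TC = 131·11 − 921 = $520.

Produce at y = 11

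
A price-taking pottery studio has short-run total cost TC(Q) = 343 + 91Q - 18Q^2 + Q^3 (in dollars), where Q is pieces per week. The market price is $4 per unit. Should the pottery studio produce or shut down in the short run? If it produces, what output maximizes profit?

Shut down

From TC, MC = TC'(Q) = 91 - 36Q + 3Q^2 and AVC = VC/Q = 91 - 18Q + Q^2.
AVC hits its minimum where MC = AVC, at Q = 9, giving min AVC = 91 - 18·9 + 9^2 = $10.
With P < min AVC ($4 < $10), every unit sold adds to the loss.
Shutting down limits the loss to fixed cost, $343.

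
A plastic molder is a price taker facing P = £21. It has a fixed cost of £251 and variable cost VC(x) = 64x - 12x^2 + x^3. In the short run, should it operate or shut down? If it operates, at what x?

From TC, MC = TC'(x) = 64 - 24x + 3x^2 and AVC = VC/x = 64 - 12x + x^2.
AVC is minimized where dAVC/dx = -12 + 2x = 0, at x = 6; min AVC = 64 - 12·6 + 6^2 = £28.
Since P = £21 < min AVC = £28, price fails to cover variable cost at any output.
The firm minimizes its loss by shutting down and losing only its fixed cost of £251.

Shut down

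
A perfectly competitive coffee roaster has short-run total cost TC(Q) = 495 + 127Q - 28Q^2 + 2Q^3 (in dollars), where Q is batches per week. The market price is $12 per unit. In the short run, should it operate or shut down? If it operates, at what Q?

Shut down

Strip out fixed cost: VC = 127Q - 28Q^2 + 2Q^3. Then AVC = 127 - 28Q + 2Q^2 and MC = 127 - 56Q + 6Q^2.
AVC is minimized where dAVC/dQ = -28 + 4Q = 0, at Q = 7; min AVC = 127 - 28·7 + 2·7^2 = $29.
P = $12 lies below min AVC = $29; no output level covers variable cost.
Shutting down limits the loss to fixed cost, $495.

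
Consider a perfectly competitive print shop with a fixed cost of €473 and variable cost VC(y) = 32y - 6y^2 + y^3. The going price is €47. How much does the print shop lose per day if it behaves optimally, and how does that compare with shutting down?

AVC = 32 - 6y + y^2; min AVC = €23 at y = 3. Since P = €47 ≥ min AVC, the firm produces.
With MC = 32 - 12y + 3y^2, P = MC on the upward-sloping part at y* = 5.
TR = 47·5 = 235. TC = 473 + 135 = 608. Profit = 235 − 608 = -€373.
Shutting down would mean losing the fixed cost of €473, so operating at a loss of €373 is better by €100.

Profit = -€373 at y = 5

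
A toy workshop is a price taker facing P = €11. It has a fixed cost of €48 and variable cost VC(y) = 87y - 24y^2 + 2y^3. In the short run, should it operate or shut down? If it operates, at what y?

Strip out fixed cost: VC = 87y - 24y^2 + 2y^3. Then AVC = 87 - 24y + 2y^2 and MC = 87 - 48y + 6y^2.
The AVC parabola has its vertex at y = 24/4 = 6, where AVC = 87 - 24·6 + 2·6^2 = €15.
Since P = €11 < min AVC = €15, price fails to cover variable cost at any output.
The firm minimizes its loss by shutting down and losing only its fixed cost of €48.

Shut down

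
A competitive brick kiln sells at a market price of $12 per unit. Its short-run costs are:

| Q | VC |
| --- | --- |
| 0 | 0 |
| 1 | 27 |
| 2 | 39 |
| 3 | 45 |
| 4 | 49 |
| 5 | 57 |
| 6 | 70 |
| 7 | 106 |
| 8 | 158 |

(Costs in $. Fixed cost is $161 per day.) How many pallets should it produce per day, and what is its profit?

Q = 5; profit = -$158

Compute π = P·Q − TC at each output: Q=0: -161; Q=1: -176; Q=2: -176; Q=3: -170; Q=4: -162; Q=5: -158; Q=6: -159; Q=7: -183; Q=8: -223.
Profit is maximized at Q = 5. AVC there is 57/5 = $11.40 ≤ P, so producing beats shutting down (which would give -$161).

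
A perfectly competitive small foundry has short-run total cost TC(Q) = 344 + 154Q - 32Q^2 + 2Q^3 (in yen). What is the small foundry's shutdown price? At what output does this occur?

The shutdown price is the minimum of AVC. VC = 154Q - 32Q^2 + 2Q^3, so AVC = 154 - 32Q + 2Q^2.
dAVC/dQ = -32 + 4Q = 0 gives Q = 8. min AVC = 154 - 32·8 + 2·8^2 = 26.
For P < ¥26 the firm produces nothing.

¥26 per unit, at Q = 8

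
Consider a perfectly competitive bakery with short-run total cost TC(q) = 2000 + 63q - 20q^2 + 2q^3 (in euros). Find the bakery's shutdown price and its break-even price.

Shutdown price = €13; break-even price = €263

AVC = 63 - 20q + 2q^2; minimized at q = 5, giving min AVC = €13. That is the shutdown price.
ATC = 2000/q + 63 - 20q + 2q^2. Setting dATC/dq = −2000/q^2 − 20 + 4q = 0 gives q = 10 (since 4·10^3 − 20·10^2 = 2000).
min ATC = 2000/10 + 63 − 20·10 + 2·10^2 = €263. That is the break-even price.
For €13 ≤ P < €263 the firm produces at a loss; below €13 it shuts down.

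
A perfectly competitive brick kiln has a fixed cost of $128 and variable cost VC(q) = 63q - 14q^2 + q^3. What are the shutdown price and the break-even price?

AVC = 63 - 14q + q^2; minimized at q = 7, giving min AVC = $14. That is the shutdown price.
ATC = 128/q + 63 - 14q + q^2. Setting dATC/dq = −128/q^2 − 14 + 2q = 0 gives q = 8 (since 2·8^3 − 14·8^2 = 128).
min ATC = 128/8 + 63 − 14·8 + 8^2 = $31. That is the break-even price.
Between these two prices the firm operates at a loss; above $31 it earns a profit.

Shutdown price = $14; break-even price = $31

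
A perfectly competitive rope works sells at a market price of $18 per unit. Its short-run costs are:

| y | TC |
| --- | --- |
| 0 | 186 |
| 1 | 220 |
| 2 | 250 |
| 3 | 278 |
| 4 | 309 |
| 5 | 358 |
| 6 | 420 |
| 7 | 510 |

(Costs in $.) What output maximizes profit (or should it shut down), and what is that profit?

y = 0 (shut down); profit = -$186

Tabulate TR − TC: y=0: -186; y=1: -202; y=2: -214; y=3: -224; y=4: -237; y=5: -268; y=6: -312; y=7: -384.
Profit is highest at y = 0. Equivalently, the lowest AVC in the table is 92/3 ≈ $30.67 at y = 3, and P = $18 falls below it — price never covers variable cost, so the firm shuts down and loses only its fixed cost.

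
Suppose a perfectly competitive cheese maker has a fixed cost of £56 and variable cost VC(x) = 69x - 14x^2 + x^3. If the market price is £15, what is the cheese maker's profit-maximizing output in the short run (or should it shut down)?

Shut down

Strip out fixed cost: VC = 69x - 14x^2 + x^3. Then AVC = 69 - 14x + x^2 and MC = 69 - 28x + 3x^2.
The AVC parabola has its vertex at x = 14/2 = 7, where AVC = 69 - 14·7 + 7^2 = £20.
P = £15 lies below min AVC = £20; no output level covers variable cost.
Best response: produce nothing and absorb the £56 fixed cost.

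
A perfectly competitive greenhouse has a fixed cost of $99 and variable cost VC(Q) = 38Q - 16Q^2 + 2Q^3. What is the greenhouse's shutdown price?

$6 per unit

Short-run supply begins at min AVC. From VC = 38Q - 16Q^2 + 2Q^3, AVC = 38 - 16Q + 2Q^2.
dAVC/dQ = -16 + 4Q = 0 gives Q = 4. min AVC = 38 - 16·4 + 2·4^2 = 6.
The firm shuts down for any P below $6.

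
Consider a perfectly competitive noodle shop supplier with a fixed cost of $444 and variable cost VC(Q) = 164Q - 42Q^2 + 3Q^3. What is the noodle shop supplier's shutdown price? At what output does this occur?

The shutdown price is the minimum of AVC. VC = 164Q - 42Q^2 + 3Q^3, so AVC = 164 - 42Q + 3Q^2.
At the minimum of AVC, MC = AVC. MC = 164 - 84Q + 9Q^2; setting MC = AVC gives 6Q^2 - 42Q = 0, so Q = 7. min AVC = 17.
The firm shuts down for any P below $17.

$17 per unit, at Q = 7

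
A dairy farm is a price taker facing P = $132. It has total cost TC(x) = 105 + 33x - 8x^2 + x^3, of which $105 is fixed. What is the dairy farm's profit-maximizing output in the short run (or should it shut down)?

Strip out fixed cost: VC = 33x - 8x^2 + x^3. Then AVC = 33 - 8x + x^2 and MC = 33 - 16x + 3x^2.
AVC hits its minimum where MC = AVC, at x = 4, giving min AVC = 33 - 8·4 + 4^2 = $17.
P = $132 exceeds min AVC = $17, so the firm stays open.
Solving P = MC: -99 - 16x + 3x^2 = 0 ⇒ x = -11/3 or 9. On the upward-sloping branch, x* = 9.
Check: AVC at x = 9 is $42 ≤ P, so revenue covers variable cost.
Profit = P·x − TC = 132·9 − 483 = $705.

Produce at x = 9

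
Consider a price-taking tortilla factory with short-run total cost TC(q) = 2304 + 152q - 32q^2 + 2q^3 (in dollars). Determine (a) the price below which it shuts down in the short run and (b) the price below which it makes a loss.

Shutdown price = $24; break-even price = $248

AVC = 152 - 32q + 2q^2; minimized at q = 8, giving min AVC = $24. That is the shutdown price.
ATC = 2304/q + 152 - 32q + 2q^2. Setting dATC/dq = −2304/q^2 − 32 + 4q = 0 gives q = 12 (since 4·12^3 − 32·12^2 = 2304).
min ATC = 2304/12 + 152 − 32·12 + 2·12^2 = $248. That is the break-even price.
Between these two prices the firm operates at a loss; above $248 it earns a profit.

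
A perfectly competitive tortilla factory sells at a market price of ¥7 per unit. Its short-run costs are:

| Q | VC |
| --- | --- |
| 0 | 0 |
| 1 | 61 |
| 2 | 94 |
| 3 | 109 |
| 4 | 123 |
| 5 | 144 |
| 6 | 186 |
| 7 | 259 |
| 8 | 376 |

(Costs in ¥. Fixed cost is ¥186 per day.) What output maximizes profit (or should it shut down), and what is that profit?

Compute π = P·Q − TC at each output: Q=0: -186; Q=1: -240; Q=2: -266; Q=3: -274; Q=4: -281; Q=5: -295; Q=6: -330; Q=7: -396; Q=8: -506.
Profit is highest at Q = 0. Equivalently, the lowest AVC in the table is 144/5 ≈ ¥28.80 at Q = 5, and P = ¥7 falls below it — price never covers variable cost, so the firm shuts down and loses only its fixed cost.

Q = 0 (shut down); profit = -¥186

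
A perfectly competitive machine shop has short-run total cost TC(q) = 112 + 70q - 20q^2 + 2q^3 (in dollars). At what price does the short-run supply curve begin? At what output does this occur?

$20 per unit, at q = 5

The shutdown price is the minimum of AVC. VC = 70q - 20q^2 + 2q^3, so AVC = 70 - 20q + 2q^2.
At the minimum of AVC, MC = AVC. MC = 70 - 40q + 6q^2; setting MC = AVC gives 4q^2 - 20q = 0, so q = 5. min AVC = 20.
For P < $20 the firm produces nothing.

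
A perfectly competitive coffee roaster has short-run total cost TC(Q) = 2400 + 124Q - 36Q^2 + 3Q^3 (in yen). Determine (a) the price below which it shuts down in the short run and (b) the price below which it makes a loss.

Shutdown price = ¥16; break-even price = ¥304

Shutdown price = min AVC. AVC = 124 - 36Q + 3Q^2, with vertex at Q = 6 and minimum ¥16.
ATC = 2400/Q + 124 - 36Q + 3Q^2. Setting dATC/dQ = −2400/Q^2 − 36 + 6Q = 0 gives Q = 10 (since 6·10^3 − 36·10^2 = 2400).
min ATC = 2400/10 + 124 − 36·10 + 3·10^2 = ¥304. That is the break-even price.
For ¥16 ≤ P < ¥304 the firm produces at a loss; below ¥16 it shuts down.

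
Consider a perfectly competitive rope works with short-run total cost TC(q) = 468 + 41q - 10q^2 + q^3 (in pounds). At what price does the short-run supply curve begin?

£16 per unit

The shutdown price is the minimum of AVC. VC = 41q - 10q^2 + q^3, so AVC = 41 - 10q + q^2.
At the minimum of AVC, MC = AVC. MC = 41 - 20q + 3q^2; setting MC = AVC gives 2q^2 - 10q = 0, so q = 5. min AVC = 16.
So the shutdown price is £16.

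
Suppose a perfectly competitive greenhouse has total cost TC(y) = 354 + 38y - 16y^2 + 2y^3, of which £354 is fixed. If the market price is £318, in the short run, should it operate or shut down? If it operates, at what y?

Produce at y = 10

Variable cost is VC = 38y - 16y^2 + 2y^3, so AVC = VC/y = 38 - 16y + 2y^2 and MC = dTC/dy = 38 - 32y + 6y^2.
AVC hits its minimum where MC = AVC, at y = 4, giving min AVC = 38 - 16·4 + 2·4^2 = £6.
Because £318 ≥ £6, revenue can cover variable cost; the firm operates.
P = MC gives -280 - 32y + 6y^2 = 0, with roots -14/3 and 10. Take the larger (rising MC): y* = 10.
Check: AVC at y = 10 is £78 ≤ P, so revenue covers variable cost.
Profit = P·y − TC = 318·10 − 1134 = £2046.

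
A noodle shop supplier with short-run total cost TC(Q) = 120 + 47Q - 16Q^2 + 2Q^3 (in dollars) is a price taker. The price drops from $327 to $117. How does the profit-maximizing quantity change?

MC = 47 - 32Q + 6Q^2; the shutdown threshold is min AVC = $15 (at Q = 4).
With P = $327 above the shutdown price, P = MC gives Q = 10.
At P = $117 ≥ min AVC, set P = MC: Q = 7. The firm stays open but cuts output.

Output falls from 10 to 7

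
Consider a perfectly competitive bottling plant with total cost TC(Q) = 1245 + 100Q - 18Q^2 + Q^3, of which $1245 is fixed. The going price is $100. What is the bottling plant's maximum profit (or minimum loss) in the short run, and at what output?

AVC = 100 - 18Q + Q^2; min AVC = $19 at Q = 9. Since P = $100 ≥ min AVC, the firm produces.
MC = 100 - 36Q + 3Q^2. Setting P = MC and taking the root on the rising branch gives Q* = 12.
TR = 100·12 = 1200. TC = 1245 + 336 = 1581. Profit = 1200 − 1581 = -$381.
That loss of $381 beats the $1245 the firm would lose by shutting down; producing recovers $864 of fixed cost.

Profit = -$381 at Q = 12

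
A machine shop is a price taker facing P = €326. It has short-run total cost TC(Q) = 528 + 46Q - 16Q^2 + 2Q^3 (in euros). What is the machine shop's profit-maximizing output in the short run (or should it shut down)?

Variable cost is VC = 46Q - 16Q^2 + 2Q^3, so AVC = VC/Q = 46 - 16Q + 2Q^2 and MC = dTC/dQ = 46 - 32Q + 6Q^2.
AVC is minimized where dAVC/dQ = -16 + 4Q = 0, at Q = 4; min AVC = 46 - 16·4 + 2·4^2 = €14.
Since P = €326 ≥ min AVC = €14, price covers variable cost and the firm should produce.
P = MC gives -280 - 32Q + 6Q^2 = 0, with roots -14/3 and 10. Take the larger (rising MC): Q* = 10.
Check: AVC at Q = 10 is €86 ≤ P, so revenue covers variable cost.
Profit = P·Q − TC = 326·10 − 1388 = €1872.

Produce at Q = 10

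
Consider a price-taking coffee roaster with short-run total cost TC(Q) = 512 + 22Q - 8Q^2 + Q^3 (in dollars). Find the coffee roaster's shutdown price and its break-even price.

Shutdown price = $6; break-even price = $86

AVC = 22 - 8Q + Q^2; minimized at Q = 4, giving min AVC = $6. That is the shutdown price.
ATC = 512/Q + 22 - 8Q + Q^2. Setting dATC/dQ = −512/Q^2 − 8 + 2Q = 0 gives Q = 8 (since 2·8^3 − 8·8^2 = 512).
min ATC = 512/8 + 22 − 8·8 + 8^2 = $86. That is the break-even price.
Between these two prices the firm operates at a loss; above $86 it earns a profit.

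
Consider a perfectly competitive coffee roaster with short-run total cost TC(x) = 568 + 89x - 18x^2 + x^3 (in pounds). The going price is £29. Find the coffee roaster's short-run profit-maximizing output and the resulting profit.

Profit = -£368 at x = 10

AVC = 89 - 18x + x^2; min AVC = £8 at x = 9. Since P = £29 ≥ min AVC, the firm produces.
With MC = 89 - 36x + 3x^2, P = MC on the upward-sloping part at x* = 10.
TR = 29·10 = 290. TC = 568 + 90 = 658. Profit = 290 − 658 = -£368.
Shutting down would mean losing the fixed cost of £568, so operating at a loss of £368 is better by £200.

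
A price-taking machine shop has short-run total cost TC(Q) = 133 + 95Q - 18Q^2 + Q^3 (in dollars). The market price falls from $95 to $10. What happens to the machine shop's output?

Output falls from 12 to 0 (the firm shuts down)

MC = 95 - 36Q + 3Q^2; the shutdown threshold is min AVC = $14 (at Q = 9).
With P = $95 above the shutdown price, P = MC gives Q = 12.
At P = $10 < min AVC = $14, price no longer covers variable cost at any output, so the firm shuts down: Q = 0.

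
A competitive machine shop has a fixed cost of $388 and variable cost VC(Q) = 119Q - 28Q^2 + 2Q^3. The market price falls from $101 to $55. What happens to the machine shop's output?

Output falls from 9 to 8

MC = 119 - 56Q + 6Q^2; the shutdown threshold is min AVC = $21 (at Q = 7).
With P = $101 above the shutdown price, P = MC gives Q = 9.
At P = $55 ≥ min AVC, set P = MC: Q = 8. The firm stays open but cuts output.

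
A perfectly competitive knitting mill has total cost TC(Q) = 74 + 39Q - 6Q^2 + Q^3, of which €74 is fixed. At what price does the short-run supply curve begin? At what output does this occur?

Short-run supply begins at min AVC. From VC = 39Q - 6Q^2 + Q^3, AVC = 39 - 6Q + Q^2.
At the minimum of AVC, MC = AVC. MC = 39 - 12Q + 3Q^2; setting MC = AVC gives 2Q^2 - 6Q = 0, so Q = 3. min AVC = 30.
For P < €30 the firm produces nothing.

€30 per unit, at Q = 3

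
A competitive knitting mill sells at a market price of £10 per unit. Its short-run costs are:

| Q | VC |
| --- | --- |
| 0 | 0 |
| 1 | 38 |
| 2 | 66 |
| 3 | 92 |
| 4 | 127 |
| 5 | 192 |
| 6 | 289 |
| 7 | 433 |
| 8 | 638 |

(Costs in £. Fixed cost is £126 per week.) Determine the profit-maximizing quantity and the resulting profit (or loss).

Q = 0 (shut down); profit = -£126

Tabulate TR − TC: Q=0: -126; Q=1: -154; Q=2: -172; Q=3: -188; Q=4: -213; Q=5: -268; Q=6: -355; Q=7: -489; Q=8: -684.
Profit is highest at Q = 0. Equivalently, the lowest AVC in the table is 92/3 ≈ £30.67 at Q = 3, and P = £10 falls below it — price never covers variable cost, so the firm shuts down and loses only its fixed cost.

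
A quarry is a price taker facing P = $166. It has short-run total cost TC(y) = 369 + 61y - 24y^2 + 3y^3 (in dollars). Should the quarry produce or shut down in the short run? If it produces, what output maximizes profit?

Strip out fixed cost: VC = 61y - 24y^2 + 3y^3. Then AVC = 61 - 24y + 3y^2 and MC = 61 - 48y + 9y^2.
The AVC parabola has its vertex at y = 24/6 = 4, where AVC = 61 - 24·4 + 3·4^2 = $13.
Since P = $166 ≥ min AVC = $13, price covers variable cost and the firm should produce.
P = MC gives -105 - 48y + 9y^2 = 0, with roots -5/3 and 7. Take the larger (rising MC): y* = 7.
Check: AVC at y = 7 is $40 ≤ P, so revenue covers variable cost.
Profit = P·y − TC = 166·7 − 649 = $513.

Produce at y = 7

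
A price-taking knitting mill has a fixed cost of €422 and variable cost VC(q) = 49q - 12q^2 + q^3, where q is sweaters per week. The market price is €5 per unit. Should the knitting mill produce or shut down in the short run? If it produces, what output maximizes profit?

Strip out fixed cost: VC = 49q - 12q^2 + q^3. Then AVC = 49 - 12q + q^2 and MC = 49 - 24q + 3q^2.
AVC is minimized where dAVC/dq = -12 + 2q = 0, at q = 6; min AVC = 49 - 12·6 + 6^2 = €13.
With P < min AVC (€5 < €13), every unit sold adds to the loss.
Best response: produce nothing and absorb the €422 fixed cost.

Shut down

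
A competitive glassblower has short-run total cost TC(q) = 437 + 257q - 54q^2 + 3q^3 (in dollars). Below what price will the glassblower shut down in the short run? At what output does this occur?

The firm shuts down when price falls below the minimum of average variable cost. AVC = VC/q = 257 - 54q + 3q^2.
dAVC/dq = -54 + 6q = 0 gives q = 9. min AVC = 257 - 54·9 + 3·9^2 = 14.
The firm shuts down for any P below $14.

$14 per unit, at q = 9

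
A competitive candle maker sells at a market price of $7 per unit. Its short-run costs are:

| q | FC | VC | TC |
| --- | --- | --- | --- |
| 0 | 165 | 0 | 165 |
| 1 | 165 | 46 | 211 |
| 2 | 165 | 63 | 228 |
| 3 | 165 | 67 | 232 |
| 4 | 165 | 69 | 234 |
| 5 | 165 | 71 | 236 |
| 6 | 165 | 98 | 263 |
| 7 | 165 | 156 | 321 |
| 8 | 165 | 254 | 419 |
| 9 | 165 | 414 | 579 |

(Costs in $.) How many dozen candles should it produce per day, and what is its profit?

q = 0 (shut down); profit = -$165

Compute π = P·q − TC at each output: q=0: -165; q=1: -204; q=2: -214; q=3: -211; q=4: -206; q=5: -201; q=6: -221; q=7: -272; q=8: -363; q=9: -516.
Profit is highest at q = 0. Equivalently, the lowest AVC in the table is 71/5 ≈ $14.20 at q = 5, and P = $7 falls below it — price never covers variable cost, so the firm shuts down and loses only its fixed cost.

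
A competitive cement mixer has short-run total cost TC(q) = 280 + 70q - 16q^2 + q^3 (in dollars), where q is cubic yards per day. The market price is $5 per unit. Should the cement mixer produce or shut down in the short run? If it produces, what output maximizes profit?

Shut down

Variable cost is VC = 70q - 16q^2 + q^3, so AVC = VC/q = 70 - 16q + q^2 and MC = dTC/dq = 70 - 32q + 3q^2.
The AVC parabola has its vertex at q = 16/2 = 8, where AVC = 70 - 16·8 + 8^2 = $6.
P = $5 lies below min AVC = $6; no output level covers variable cost.
The firm minimizes its loss by shutting down and losing only its fixed cost of $280.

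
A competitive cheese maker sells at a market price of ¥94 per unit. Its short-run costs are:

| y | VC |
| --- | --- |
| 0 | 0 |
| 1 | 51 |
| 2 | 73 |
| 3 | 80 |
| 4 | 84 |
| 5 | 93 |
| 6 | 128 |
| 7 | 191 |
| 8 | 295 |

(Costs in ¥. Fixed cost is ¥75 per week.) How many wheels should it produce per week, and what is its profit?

Compute π = P·y − TC at each output: y=0: -75; y=1: -32; y=2: 40; y=3: 127; y=4: 217; y=5: 302; y=6: 361; y=7: 392; y=8: 382.
Profit is maximized at y = 7. AVC there is 191/7 = ¥27.29 ≤ P, so producing beats shutting down (which would give -¥75).

y = 7; profit = ¥392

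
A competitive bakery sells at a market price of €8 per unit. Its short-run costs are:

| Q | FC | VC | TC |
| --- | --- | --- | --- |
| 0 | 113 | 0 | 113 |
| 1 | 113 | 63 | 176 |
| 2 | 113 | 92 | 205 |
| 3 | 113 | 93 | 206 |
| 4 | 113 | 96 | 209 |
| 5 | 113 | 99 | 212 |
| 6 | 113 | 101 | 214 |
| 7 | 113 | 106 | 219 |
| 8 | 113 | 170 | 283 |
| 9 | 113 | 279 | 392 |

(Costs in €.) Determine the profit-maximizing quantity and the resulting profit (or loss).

Profit at each row (π = 8Q − TC): Q=0: -113; Q=1: -168; Q=2: -189; Q=3: -182; Q=4: -177; Q=5: -172; Q=6: -166; Q=7: -163; Q=8: -219; Q=9: -320.
Profit is highest at Q = 0. Equivalently, the lowest AVC in the table is 106/7 ≈ €15.14 at Q = 7, and P = €8 falls below it — price never covers variable cost, so the firm shuts down and loses only its fixed cost.

Q = 0 (shut down); profit = -€113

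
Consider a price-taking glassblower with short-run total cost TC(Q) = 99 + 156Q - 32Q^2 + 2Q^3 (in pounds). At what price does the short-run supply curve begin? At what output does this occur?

The shutdown price is the minimum of AVC. VC = 156Q - 32Q^2 + 2Q^3, so AVC = 156 - 32Q + 2Q^2.
At the minimum of AVC, MC = AVC. MC = 156 - 64Q + 6Q^2; setting MC = AVC gives 4Q^2 - 32Q = 0, so Q = 8. min AVC = 28.
The firm shuts down for any P below £28.

£28 per unit, at Q = 8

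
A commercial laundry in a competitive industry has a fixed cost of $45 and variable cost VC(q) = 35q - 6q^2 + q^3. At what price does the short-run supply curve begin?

The shutdown price is the minimum of AVC. VC = 35q - 6q^2 + q^3, so AVC = 35 - 6q + q^2.
At the minimum of AVC, MC = AVC. MC = 35 - 12q + 3q^2; setting MC = AVC gives 2q^2 - 6q = 0, so q = 3. min AVC = 26.
The firm shuts down for any P below $26.

$26 per unit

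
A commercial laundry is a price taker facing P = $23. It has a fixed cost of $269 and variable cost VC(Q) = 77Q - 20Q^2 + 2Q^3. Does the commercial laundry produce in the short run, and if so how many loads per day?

Variable cost is VC = 77Q - 20Q^2 + 2Q^3, so AVC = VC/Q = 77 - 20Q + 2Q^2 and MC = dTC/dQ = 77 - 40Q + 6Q^2.
The AVC parabola has its vertex at Q = 20/4 = 5, where AVC = 77 - 20·5 + 2·5^2 = $27.
With P < min AVC ($23 < $27), every unit sold adds to the loss.
Best response: produce nothing and absorb the $269 fixed cost.

Shut down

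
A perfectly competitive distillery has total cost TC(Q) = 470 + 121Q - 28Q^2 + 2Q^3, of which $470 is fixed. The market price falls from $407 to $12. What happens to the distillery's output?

Output falls from 13 to 0 (the firm shuts down)

MC = 121 - 56Q + 6Q^2; the shutdown threshold is min AVC = $23 (at Q = 7).
At P = $407 ≥ min AVC, set P = MC on the rising branch: Q = 13.
At P = $12 < min AVC = $23, price no longer covers variable cost at any output, so the firm shuts down: Q = 0.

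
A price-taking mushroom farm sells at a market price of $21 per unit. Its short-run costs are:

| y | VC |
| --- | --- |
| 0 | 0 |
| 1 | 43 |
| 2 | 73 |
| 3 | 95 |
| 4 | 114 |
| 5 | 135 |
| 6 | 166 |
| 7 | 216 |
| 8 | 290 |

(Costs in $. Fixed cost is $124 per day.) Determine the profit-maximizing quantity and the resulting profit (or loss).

Tabulate TR − TC: y=0: -124; y=1: -146; y=2: -155; y=3: -156; y=4: -154; y=5: -154; y=6: -164; y=7: -193; y=8: -246.
Profit is highest at y = 0. Equivalently, the lowest AVC in the table is 135/5 ≈ $27 at y = 5, and P = $21 falls below it — price never covers variable cost, so the firm shuts down and loses only its fixed cost.

y = 0 (shut down); profit = -$124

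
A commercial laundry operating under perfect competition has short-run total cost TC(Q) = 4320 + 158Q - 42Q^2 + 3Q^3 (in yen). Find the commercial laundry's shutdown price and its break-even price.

Shutdown price = ¥11; break-even price = ¥446

Shutdown price = min AVC. AVC = 158 - 42Q + 3Q^2, with vertex at Q = 7 and minimum ¥11.
ATC = 4320/Q + 158 - 42Q + 3Q^2. Setting dATC/dQ = −4320/Q^2 − 42 + 6Q = 0 gives Q = 12 (since 6·12^3 − 42·12^2 = 4320).
min ATC = 4320/12 + 158 − 42·12 + 3·12^2 = ¥446. That is the break-even price.
For ¥11 ≤ P < ¥446 the firm produces at a loss; below ¥11 it shuts down.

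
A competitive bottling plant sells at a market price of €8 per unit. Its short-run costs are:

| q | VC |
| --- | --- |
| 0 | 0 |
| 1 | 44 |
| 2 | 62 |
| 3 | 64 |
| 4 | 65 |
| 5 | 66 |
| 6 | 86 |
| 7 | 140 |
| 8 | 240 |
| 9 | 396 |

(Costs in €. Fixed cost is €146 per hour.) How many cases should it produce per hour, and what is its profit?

q = 0 (shut down); profit = -€146

Tabulate TR − TC: q=0: -146; q=1: -182; q=2: -192; q=3: -186; q=4: -179; q=5: -172; q=6: -184; q=7: -230; q=8: -322; q=9: -470.
Profit is highest at q = 0. Equivalently, the lowest AVC in the table is 66/5 ≈ €13.20 at q = 5, and P = €8 falls below it — price never covers variable cost, so the firm shuts down and loses only its fixed cost.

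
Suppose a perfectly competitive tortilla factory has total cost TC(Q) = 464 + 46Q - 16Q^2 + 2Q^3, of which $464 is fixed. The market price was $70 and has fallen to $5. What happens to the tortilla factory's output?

Output falls from 6 to 0 (the firm shuts down)

MC = 46 - 32Q + 6Q^2; the shutdown threshold is min AVC = $14 (at Q = 4).
At P = $70 ≥ min AVC, set P = MC on the rising branch: Q = 6.
At P = $5 < min AVC = $14, price no longer covers variable cost at any output, so the firm shuts down: Q = 0.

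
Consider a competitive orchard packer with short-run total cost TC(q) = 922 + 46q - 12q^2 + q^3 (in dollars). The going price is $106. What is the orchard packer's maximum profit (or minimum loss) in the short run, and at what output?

Profit = -$122 at q = 10

AVC = 46 - 12q + q^2; min AVC = $10 at q = 6. Since P = $106 ≥ min AVC, the firm produces.
MC = 46 - 24q + 3q^2. Setting P = MC and taking the root on the rising branch gives q* = 10.
TR = 106·10 = 1060. TC = 922 + 260 = 1182. Profit = 1060 − 1182 = -$122.
By producing, the firm covers all variable cost plus $800 of fixed cost; shutting down would lose the full $922.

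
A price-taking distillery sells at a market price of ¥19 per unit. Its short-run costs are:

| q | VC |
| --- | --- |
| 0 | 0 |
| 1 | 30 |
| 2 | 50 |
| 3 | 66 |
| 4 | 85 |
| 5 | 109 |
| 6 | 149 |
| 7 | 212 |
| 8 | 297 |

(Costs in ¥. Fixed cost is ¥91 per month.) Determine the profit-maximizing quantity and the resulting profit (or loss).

Compute π = P·q − TC at each output: q=0: -91; q=1: -102; q=2: -103; q=3: -100; q=4: -100; q=5: -105; q=6: -126; q=7: -170; q=8: -236.
Profit is highest at q = 0. Equivalently, the lowest AVC in the table is 85/4 ≈ ¥21.25 at q = 4, and P = ¥19 falls below it — price never covers variable cost, so the firm shuts down and loses only its fixed cost.

q = 0 (shut down); profit = -¥91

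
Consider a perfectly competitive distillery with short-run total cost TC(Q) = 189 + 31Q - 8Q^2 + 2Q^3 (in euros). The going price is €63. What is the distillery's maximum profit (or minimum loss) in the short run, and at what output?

AVC = 31 - 8Q + 2Q^2; min AVC = €23 at Q = 2. Since P = €63 ≥ min AVC, the firm produces.
With MC = 31 - 16Q + 6Q^2, P = MC on the upward-sloping part at Q* = 4.
TR = 63·4 = 252. TC = 189 + 124 = 313. Profit = 252 − 313 = -€61.
That loss of €61 beats the €189 the firm would lose by shutting down; producing recovers €128 of fixed cost.

Profit = -€61 at Q = 4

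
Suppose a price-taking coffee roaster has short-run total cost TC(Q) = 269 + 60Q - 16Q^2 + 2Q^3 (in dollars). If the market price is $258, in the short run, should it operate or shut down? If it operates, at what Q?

Strip out fixed cost: VC = 60Q - 16Q^2 + 2Q^3. Then AVC = 60 - 16Q + 2Q^2 and MC = 60 - 32Q + 6Q^2.
The AVC parabola has its vertex at Q = 16/4 = 4, where AVC = 60 - 16·4 + 2·4^2 = $28.
P = $258 exceeds min AVC = $28, so the firm stays open.
Set P = MC: 258 = 60 - 32Q + 6Q^2 → -198 - 32Q + 6Q^2 = 0. The roots are Q = -11/3 and Q = 9; the profit-maximizing output is on the rising part of MC, so Q* = 9.
Check: AVC at Q = 9 is $78 ≤ P, so revenue covers variable cost.
Profit = P·Q − TC = 258·9 − 971 = $1351.

Produce at Q = 9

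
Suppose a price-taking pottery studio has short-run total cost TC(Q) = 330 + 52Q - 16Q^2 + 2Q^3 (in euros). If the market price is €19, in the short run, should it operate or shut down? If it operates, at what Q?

From TC, MC = TC'(Q) = 52 - 32Q + 6Q^2 and AVC = VC/Q = 52 - 16Q + 2Q^2.
AVC hits its minimum where MC = AVC, at Q = 4, giving min AVC = 52 - 16·4 + 2·4^2 = €20.
With P < min AVC (€19 < €20), every unit sold adds to the loss.
Best response: produce nothing and absorb the €330 fixed cost.

Shut down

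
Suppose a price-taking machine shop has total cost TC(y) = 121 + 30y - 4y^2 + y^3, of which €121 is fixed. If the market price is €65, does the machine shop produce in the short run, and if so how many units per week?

From TC, MC = TC'(y) = 30 - 8y + 3y^2 and AVC = VC/y = 30 - 4y + y^2.
The AVC parabola has its vertex at y = 4/2 = 2, where AVC = 30 - 4·2 + 2^2 = €26.
P = €65 exceeds min AVC = €26, so the firm stays open.
Solving P = MC: -35 - 8y + 3y^2 = 0 ⇒ y = -7/3 or 5. On the upward-sloping branch, y* = 5.
Check: AVC at y = 5 is €35 ≤ P, so revenue covers variable cost.
Profit = P·y − TC = 65·5 − 296 = €29.

Produce at y = 5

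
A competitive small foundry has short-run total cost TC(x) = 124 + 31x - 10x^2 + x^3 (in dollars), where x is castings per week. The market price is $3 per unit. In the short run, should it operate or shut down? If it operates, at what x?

Shut down

Strip out fixed cost: VC = 31x - 10x^2 + x^3. Then AVC = 31 - 10x + x^2 and MC = 31 - 20x + 3x^2.
AVC is minimized where dAVC/dx = -10 + 2x = 0, at x = 5; min AVC = 31 - 10·5 + 5^2 = $6.
P = $3 lies below min AVC = $6; no output level covers variable cost.
Shutting down limits the loss to fixed cost, $124.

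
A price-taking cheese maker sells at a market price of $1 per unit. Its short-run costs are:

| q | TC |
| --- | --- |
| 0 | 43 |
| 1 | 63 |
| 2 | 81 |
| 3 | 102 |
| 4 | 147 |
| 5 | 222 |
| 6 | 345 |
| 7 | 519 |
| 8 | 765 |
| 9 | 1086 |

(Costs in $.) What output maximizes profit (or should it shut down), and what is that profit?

q = 0 (shut down); profit = -$43

Compute π = P·q − TC at each output: q=0: -43; q=1: -62; q=2: -79; q=3: -99; q=4: -143; q=5: -217; q=6: -339; q=7: -512; q=8: -757; q=9: -1077.
Profit is highest at q = 0. Equivalently, the lowest AVC in the table is 38/2 ≈ $19 at q = 2, and P = $1 falls below it — price never covers variable cost, so the firm shuts down and loses only its fixed cost.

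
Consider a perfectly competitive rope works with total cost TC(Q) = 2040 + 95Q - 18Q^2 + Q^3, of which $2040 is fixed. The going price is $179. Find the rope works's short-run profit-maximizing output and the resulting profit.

Profit = -$80 at Q = 14

AVC = 95 - 18Q + Q^2 has its minimum $14 at Q = 9; price $179 clears that bar, so the firm operates.
MC = 95 - 36Q + 3Q^2. Setting P = MC and taking the root on the rising branch gives Q* = 14.
TR = 179·14 = 2506. TC = 2040 + 546 = 2586. Profit = 2506 − 2586 = -$80.
By producing, the firm covers all variable cost plus $1960 of fixed cost; shutting down would lose the full $2040.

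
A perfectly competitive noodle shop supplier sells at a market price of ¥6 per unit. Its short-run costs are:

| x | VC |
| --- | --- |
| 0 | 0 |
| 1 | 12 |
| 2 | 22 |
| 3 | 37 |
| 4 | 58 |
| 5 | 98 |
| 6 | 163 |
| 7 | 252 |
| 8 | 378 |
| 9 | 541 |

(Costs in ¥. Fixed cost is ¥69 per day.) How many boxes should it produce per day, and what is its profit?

Compute π = P·x − TC at each output: x=0: -69; x=1: -75; x=2: -79; x=3: -88; x=4: -103; x=5: -137; x=6: -196; x=7: -279; x=8: -399; x=9: -556.
Profit is highest at x = 0. Equivalently, the lowest AVC in the table is 22/2 ≈ ¥11 at x = 2, and P = ¥6 falls below it — price never covers variable cost, so the firm shuts down and loses only its fixed cost.

x = 0 (shut down); profit = -¥69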